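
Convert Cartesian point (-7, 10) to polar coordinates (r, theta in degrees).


r = sqrt((-7)^2 + 10^2) = 12.2066
theta = atan2(10, -7) = 124.992 degrees

r = 12.2066, theta = 124.992 degrees


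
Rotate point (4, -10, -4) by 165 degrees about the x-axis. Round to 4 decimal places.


x' = 4
y' = -10*cos(165) - -4*sin(165) = 10.6945
z' = -10*sin(165) + -4*cos(165) = 1.2755

(4, 10.6945, 1.2755)


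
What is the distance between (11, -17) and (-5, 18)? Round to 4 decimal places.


d = sqrt((-5-11)^2 + (18--17)^2) = 38.4838

38.4838


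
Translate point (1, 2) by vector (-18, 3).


Translation: (x+dx, y+dy) = (1+-18, 2+3) = (-17, 5)

(-17, 5)


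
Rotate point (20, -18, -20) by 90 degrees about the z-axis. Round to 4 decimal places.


x' = 20*cos(90) - -18*sin(90) = 18
y' = 20*sin(90) + -18*cos(90) = 20
z' = -20

(18, 20, -20)


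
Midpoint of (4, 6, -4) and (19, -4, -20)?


Midpoint = ((4+19)/2, (6+-4)/2, (-4+-20)/2) = (11.5, 1, -12)

(11.5, 1, -12)


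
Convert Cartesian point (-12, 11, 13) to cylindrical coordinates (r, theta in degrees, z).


r = sqrt((-12)^2 + 11^2) = 16.2788
theta = atan2(11, -12) = 137.4896 deg
z = 13

r = 16.2788, theta = 137.4896 deg, z = 13


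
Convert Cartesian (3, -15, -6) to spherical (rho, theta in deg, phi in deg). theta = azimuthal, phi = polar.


rho = sqrt(3^2 + (-15)^2 + (-6)^2) = 16.4317
theta = atan2(-15, 3) = 281.3099 deg
phi = acos(-6/16.4317) = 111.4167 deg

rho = 16.4317, theta = 281.3099 deg, phi = 111.4167 deg


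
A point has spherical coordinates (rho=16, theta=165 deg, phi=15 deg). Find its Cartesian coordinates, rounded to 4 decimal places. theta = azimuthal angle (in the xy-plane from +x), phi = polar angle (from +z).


x = 16 * sin(15) * cos(165) = -4
y = 16 * sin(15) * sin(165) = 1.0718
z = 16 * cos(15) = 15.4548

(-4, 1.0718, 15.4548)


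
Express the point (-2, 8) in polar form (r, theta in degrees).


r = sqrt((-2)^2 + 8^2) = 8.2462
theta = atan2(8, -2) = 104.0362 degrees

r = 8.2462, theta = 104.0362 degrees


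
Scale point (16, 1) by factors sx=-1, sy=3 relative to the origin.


Scaling: (x*sx, y*sy) = (16*-1, 1*3) = (-16, 3)

(-16, 3)


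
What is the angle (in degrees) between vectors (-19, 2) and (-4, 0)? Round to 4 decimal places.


dot = -19*-4 + 2*0 = 76
|u| = 19.105, |v| = 4
cos(angle) = 0.9945
angle = 6.009 degrees

6.009 degrees


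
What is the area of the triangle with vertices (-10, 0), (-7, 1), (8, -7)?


Area = |x1(y2-y3) + x2(y3-y1) + x3(y1-y2)| / 2
= |-10*(1--7) + -7*(-7-0) + 8*(0-1)| / 2
= 19.5

19.5


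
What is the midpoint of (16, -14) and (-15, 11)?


Midpoint = ((16+-15)/2, (-14+11)/2) = (0.5, -1.5)

(0.5, -1.5)


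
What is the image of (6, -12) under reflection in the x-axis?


Reflection across x-axis: (x, y) -> (x, -y)
(6, -12) -> (6, 12)

(6, 12)


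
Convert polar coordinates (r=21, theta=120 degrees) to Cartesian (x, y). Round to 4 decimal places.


x = 21 * cos(120) = -10.5
y = 21 * sin(120) = 18.1865

(-10.5, 18.1865)


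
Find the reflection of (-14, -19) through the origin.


Reflection through origin: (x, y) -> (-x, -y)
(-14, -19) -> (14, 19)

(14, 19)


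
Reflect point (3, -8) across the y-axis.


Reflection across y-axis: (x, y) -> (-x, y)
(3, -8) -> (-3, -8)

(-3, -8)


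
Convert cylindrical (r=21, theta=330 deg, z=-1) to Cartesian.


x = 21 * cos(330) = 18.1865
y = 21 * sin(330) = -10.5
z = -1

(18.1865, -10.5, -1)


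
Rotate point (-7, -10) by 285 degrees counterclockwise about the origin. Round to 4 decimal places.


x' = -7*cos(285) - -10*sin(285) = -11.471
y' = -7*sin(285) + -10*cos(285) = 4.1733

(-11.471, 4.1733)


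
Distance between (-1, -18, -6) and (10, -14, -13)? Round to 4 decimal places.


d = sqrt((10--1)^2 + (-14--18)^2 + (-13--6)^2) = 13.6382

13.6382


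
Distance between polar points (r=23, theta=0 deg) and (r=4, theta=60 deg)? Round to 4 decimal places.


d = sqrt(r1^2 + r2^2 - 2*r1*r2*cos(t2-t1))
d = sqrt(23^2 + 4^2 - 2*23*4*cos(60-0)) = 21.2838

21.2838


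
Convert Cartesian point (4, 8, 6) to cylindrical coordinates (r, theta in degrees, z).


r = sqrt(4^2 + 8^2) = 8.9443
theta = atan2(8, 4) = 63.4349 deg
z = 6

r = 8.9443, theta = 63.4349 deg, z = 6


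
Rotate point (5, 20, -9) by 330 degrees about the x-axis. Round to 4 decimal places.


x' = 5
y' = 20*cos(330) - -9*sin(330) = 12.8205
z' = 20*sin(330) + -9*cos(330) = -17.7942

(5, 12.8205, -17.7942)


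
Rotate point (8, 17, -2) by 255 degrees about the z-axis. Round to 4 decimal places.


x' = 8*cos(255) - 17*sin(255) = 14.3502
y' = 8*sin(255) + 17*cos(255) = -12.1273
z' = -2

(14.3502, -12.1273, -2)


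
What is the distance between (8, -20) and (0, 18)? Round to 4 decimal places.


d = sqrt((0-8)^2 + (18--20)^2) = 38.833

38.833


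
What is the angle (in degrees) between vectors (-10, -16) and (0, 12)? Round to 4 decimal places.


dot = -10*0 + -16*12 = -192
|u| = 18.868, |v| = 12
cos(angle) = -0.848
angle = 147.9946 degrees

147.9946 degrees


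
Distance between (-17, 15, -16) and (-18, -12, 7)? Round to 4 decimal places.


d = sqrt((-18--17)^2 + (-12-15)^2 + (7--16)^2) = 35.4824

35.4824


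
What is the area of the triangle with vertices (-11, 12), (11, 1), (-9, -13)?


Area = |x1(y2-y3) + x2(y3-y1) + x3(y1-y2)| / 2
= |-11*(1--13) + 11*(-13-12) + -9*(12-1)| / 2
= 264

264


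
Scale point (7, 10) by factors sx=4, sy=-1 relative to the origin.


Scaling: (x*sx, y*sy) = (7*4, 10*-1) = (28, -10)

(28, -10)


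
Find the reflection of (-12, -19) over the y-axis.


Reflection across y-axis: (x, y) -> (-x, y)
(-12, -19) -> (12, -19)

(12, -19)


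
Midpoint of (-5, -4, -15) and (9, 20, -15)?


Midpoint = ((-5+9)/2, (-4+20)/2, (-15+-15)/2) = (2, 8, -15)

(2, 8, -15)


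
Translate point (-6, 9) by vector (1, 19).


Translation: (x+dx, y+dy) = (-6+1, 9+19) = (-5, 28)

(-5, 28)


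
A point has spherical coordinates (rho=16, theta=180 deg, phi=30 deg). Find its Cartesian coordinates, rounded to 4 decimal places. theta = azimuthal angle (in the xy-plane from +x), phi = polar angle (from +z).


x = 16 * sin(30) * cos(180) = -8
y = 16 * sin(30) * sin(180) = 0
z = 16 * cos(30) = 13.8564

(-8, 0, 13.8564)


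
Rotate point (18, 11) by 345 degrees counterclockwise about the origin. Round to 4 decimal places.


x' = 18*cos(345) - 11*sin(345) = 20.2337
y' = 18*sin(345) + 11*cos(345) = 5.9664

(20.2337, 5.9664)


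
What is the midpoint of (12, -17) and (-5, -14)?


Midpoint = ((12+-5)/2, (-17+-14)/2) = (3.5, -15.5)

(3.5, -15.5)


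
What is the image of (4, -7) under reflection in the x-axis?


Reflection across x-axis: (x, y) -> (x, -y)
(4, -7) -> (4, 7)

(4, 7)


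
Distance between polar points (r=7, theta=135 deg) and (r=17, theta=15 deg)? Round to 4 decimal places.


d = sqrt(r1^2 + r2^2 - 2*r1*r2*cos(t2-t1))
d = sqrt(7^2 + 17^2 - 2*7*17*cos(15-135)) = 21.3776

21.3776


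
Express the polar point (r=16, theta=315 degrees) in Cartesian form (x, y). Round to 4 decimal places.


x = 16 * cos(315) = 11.3137
y = 16 * sin(315) = -11.3137

(11.3137, -11.3137)


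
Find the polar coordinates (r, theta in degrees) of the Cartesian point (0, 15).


r = sqrt(0^2 + 15^2) = 15
theta = atan2(15, 0) = 90 degrees

r = 15, theta = 90 degrees


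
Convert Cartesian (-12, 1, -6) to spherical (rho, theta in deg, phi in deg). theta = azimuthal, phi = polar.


rho = sqrt((-12)^2 + 1^2 + (-6)^2) = 13.4536
theta = atan2(1, -12) = 175.2364 deg
phi = acos(-6/13.4536) = 116.4858 deg

rho = 13.4536, theta = 175.2364 deg, phi = 116.4858 deg


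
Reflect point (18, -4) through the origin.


Reflection through origin: (x, y) -> (-x, -y)
(18, -4) -> (-18, 4)

(-18, 4)


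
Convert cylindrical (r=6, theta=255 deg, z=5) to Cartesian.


x = 6 * cos(255) = -1.5529
y = 6 * sin(255) = -5.7956
z = 5

(-1.5529, -5.7956, 5)


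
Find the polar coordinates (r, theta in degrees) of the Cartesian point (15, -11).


r = sqrt(15^2 + (-11)^2) = 18.6011
theta = atan2(-11, 15) = 323.7462 degrees

r = 18.6011, theta = 323.7462 degrees


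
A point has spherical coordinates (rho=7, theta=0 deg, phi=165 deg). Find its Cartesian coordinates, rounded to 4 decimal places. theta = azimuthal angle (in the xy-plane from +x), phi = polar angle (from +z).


x = 7 * sin(165) * cos(0) = 1.8117
y = 7 * sin(165) * sin(0) = 0
z = 7 * cos(165) = -6.7615

(1.8117, 0, -6.7615)


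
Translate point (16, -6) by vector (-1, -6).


Translation: (x+dx, y+dy) = (16+-1, -6+-6) = (15, -12)

(15, -12)


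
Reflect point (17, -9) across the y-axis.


Reflection across y-axis: (x, y) -> (-x, y)
(17, -9) -> (-17, -9)

(-17, -9)


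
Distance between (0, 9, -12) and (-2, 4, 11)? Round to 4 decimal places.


d = sqrt((-2-0)^2 + (4-9)^2 + (11--12)^2) = 23.622

23.622


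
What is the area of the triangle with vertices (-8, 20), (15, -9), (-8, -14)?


Area = |x1(y2-y3) + x2(y3-y1) + x3(y1-y2)| / 2
= |-8*(-9--14) + 15*(-14-20) + -8*(20--9)| / 2
= 391

391


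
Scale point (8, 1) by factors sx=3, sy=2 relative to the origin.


Scaling: (x*sx, y*sy) = (8*3, 1*2) = (24, 2)

(24, 2)


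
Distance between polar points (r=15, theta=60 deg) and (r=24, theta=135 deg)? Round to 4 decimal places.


d = sqrt(r1^2 + r2^2 - 2*r1*r2*cos(t2-t1))
d = sqrt(15^2 + 24^2 - 2*15*24*cos(135-60)) = 24.7921

24.7921


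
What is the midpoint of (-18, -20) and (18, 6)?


Midpoint = ((-18+18)/2, (-20+6)/2) = (0, -7)

(0, -7)


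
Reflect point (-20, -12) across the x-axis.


Reflection across x-axis: (x, y) -> (x, -y)
(-20, -12) -> (-20, 12)

(-20, 12)


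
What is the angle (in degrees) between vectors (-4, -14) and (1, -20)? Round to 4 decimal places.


dot = -4*1 + -14*-20 = 276
|u| = 14.5602, |v| = 20.025
cos(angle) = 0.9466
angle = 18.8078 degrees

18.8078 degrees


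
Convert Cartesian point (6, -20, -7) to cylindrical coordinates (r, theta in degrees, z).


r = sqrt(6^2 + (-20)^2) = 20.8806
theta = atan2(-20, 6) = 286.6992 deg
z = -7

r = 20.8806, theta = 286.6992 deg, z = -7


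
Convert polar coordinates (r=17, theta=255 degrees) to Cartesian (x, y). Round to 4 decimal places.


x = 17 * cos(255) = -4.3999
y = 17 * sin(255) = -16.4207

(-4.3999, -16.4207)


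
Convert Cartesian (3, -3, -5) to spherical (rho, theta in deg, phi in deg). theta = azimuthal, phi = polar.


rho = sqrt(3^2 + (-3)^2 + (-5)^2) = 6.5574
theta = atan2(-3, 3) = 315 deg
phi = acos(-5/6.5574) = 139.6845 deg

rho = 6.5574, theta = 315 deg, phi = 139.6845 deg


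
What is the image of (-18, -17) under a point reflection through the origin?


Reflection through origin: (x, y) -> (-x, -y)
(-18, -17) -> (18, 17)

(18, 17)


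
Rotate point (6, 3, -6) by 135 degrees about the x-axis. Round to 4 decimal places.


x' = 6
y' = 3*cos(135) - -6*sin(135) = 2.1213
z' = 3*sin(135) + -6*cos(135) = 6.364

(6, 2.1213, 6.364)


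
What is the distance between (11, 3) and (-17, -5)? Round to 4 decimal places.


d = sqrt((-17-11)^2 + (-5-3)^2) = 29.1204

29.1204


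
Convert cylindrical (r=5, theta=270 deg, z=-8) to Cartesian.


x = 5 * cos(270) = 0
y = 5 * sin(270) = -5
z = -8

(0, -5, -8)


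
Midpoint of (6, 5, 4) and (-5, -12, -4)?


Midpoint = ((6+-5)/2, (5+-12)/2, (4+-4)/2) = (0.5, -3.5, 0)

(0.5, -3.5, 0)


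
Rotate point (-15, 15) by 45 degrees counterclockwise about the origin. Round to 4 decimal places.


x' = -15*cos(45) - 15*sin(45) = -21.2132
y' = -15*sin(45) + 15*cos(45) = 0

(-21.2132, 0)


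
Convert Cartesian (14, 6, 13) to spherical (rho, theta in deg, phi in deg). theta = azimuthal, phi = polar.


rho = sqrt(14^2 + 6^2 + 13^2) = 20.025
theta = atan2(6, 14) = 23.1986 deg
phi = acos(13/20.025) = 49.5195 deg

rho = 20.025, theta = 23.1986 deg, phi = 49.5195 deg


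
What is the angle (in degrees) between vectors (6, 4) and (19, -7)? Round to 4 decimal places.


dot = 6*19 + 4*-7 = 86
|u| = 7.2111, |v| = 20.2485
cos(angle) = 0.589
angle = 53.9149 degrees

53.9149 degrees


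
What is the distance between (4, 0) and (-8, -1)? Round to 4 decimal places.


d = sqrt((-8-4)^2 + (-1-0)^2) = 12.0416

12.0416


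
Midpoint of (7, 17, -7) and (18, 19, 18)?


Midpoint = ((7+18)/2, (17+19)/2, (-7+18)/2) = (12.5, 18, 5.5)

(12.5, 18, 5.5)


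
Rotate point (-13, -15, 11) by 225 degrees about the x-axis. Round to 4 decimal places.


x' = -13
y' = -15*cos(225) - 11*sin(225) = 18.3848
z' = -15*sin(225) + 11*cos(225) = 2.8284

(-13, 18.3848, 2.8284)


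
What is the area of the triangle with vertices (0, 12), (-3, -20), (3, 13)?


Area = |x1(y2-y3) + x2(y3-y1) + x3(y1-y2)| / 2
= |0*(-20-13) + -3*(13-12) + 3*(12--20)| / 2
= 46.5

46.5


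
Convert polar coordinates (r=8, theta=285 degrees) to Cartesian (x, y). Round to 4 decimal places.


x = 8 * cos(285) = 2.0706
y = 8 * sin(285) = -7.7274

(2.0706, -7.7274)


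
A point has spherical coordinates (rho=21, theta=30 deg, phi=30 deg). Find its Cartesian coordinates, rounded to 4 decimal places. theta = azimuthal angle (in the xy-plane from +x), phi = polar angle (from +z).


x = 21 * sin(30) * cos(30) = 9.0933
y = 21 * sin(30) * sin(30) = 5.25
z = 21 * cos(30) = 18.1865

(9.0933, 5.25, 18.1865)


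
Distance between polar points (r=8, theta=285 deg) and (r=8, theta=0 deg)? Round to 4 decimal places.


d = sqrt(r1^2 + r2^2 - 2*r1*r2*cos(t2-t1))
d = sqrt(8^2 + 8^2 - 2*8*8*cos(0-285)) = 9.7402

9.7402


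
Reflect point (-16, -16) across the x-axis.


Reflection across x-axis: (x, y) -> (x, -y)
(-16, -16) -> (-16, 16)

(-16, 16)


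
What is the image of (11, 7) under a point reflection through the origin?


Reflection through origin: (x, y) -> (-x, -y)
(11, 7) -> (-11, -7)

(-11, -7)


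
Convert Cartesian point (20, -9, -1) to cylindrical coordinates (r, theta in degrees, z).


r = sqrt(20^2 + (-9)^2) = 21.9317
theta = atan2(-9, 20) = 335.7723 deg
z = -1

r = 21.9317, theta = 335.7723 deg, z = -1


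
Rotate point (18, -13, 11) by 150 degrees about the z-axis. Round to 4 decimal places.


x' = 18*cos(150) - -13*sin(150) = -9.0885
y' = 18*sin(150) + -13*cos(150) = 20.2583
z' = 11

(-9.0885, 20.2583, 11)


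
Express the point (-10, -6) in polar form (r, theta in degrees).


r = sqrt((-10)^2 + (-6)^2) = 11.6619
theta = atan2(-6, -10) = 210.9638 degrees

r = 11.6619, theta = 210.9638 degrees


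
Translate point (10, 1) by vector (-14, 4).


Translation: (x+dx, y+dy) = (10+-14, 1+4) = (-4, 5)

(-4, 5)


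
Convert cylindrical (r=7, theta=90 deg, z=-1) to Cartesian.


x = 7 * cos(90) = 0
y = 7 * sin(90) = 7
z = -1

(0, 7, -1)


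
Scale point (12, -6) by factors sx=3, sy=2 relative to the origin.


Scaling: (x*sx, y*sy) = (12*3, -6*2) = (36, -12)

(36, -12)


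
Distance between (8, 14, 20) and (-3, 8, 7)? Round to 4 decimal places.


d = sqrt((-3-8)^2 + (8-14)^2 + (7-20)^2) = 18.0555

18.0555


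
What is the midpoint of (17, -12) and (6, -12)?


Midpoint = ((17+6)/2, (-12+-12)/2) = (11.5, -12)

(11.5, -12)


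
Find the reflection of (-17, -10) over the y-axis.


Reflection across y-axis: (x, y) -> (-x, y)
(-17, -10) -> (17, -10)

(17, -10)


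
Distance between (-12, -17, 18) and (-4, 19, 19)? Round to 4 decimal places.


d = sqrt((-4--12)^2 + (19--17)^2 + (19-18)^2) = 36.8917

36.8917


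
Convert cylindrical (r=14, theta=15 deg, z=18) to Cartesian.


x = 14 * cos(15) = 13.523
y = 14 * sin(15) = 3.6235
z = 18

(13.523, 3.6235, 18)


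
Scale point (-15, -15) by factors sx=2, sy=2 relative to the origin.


Scaling: (x*sx, y*sy) = (-15*2, -15*2) = (-30, -30)

(-30, -30)


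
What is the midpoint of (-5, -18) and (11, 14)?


Midpoint = ((-5+11)/2, (-18+14)/2) = (3, -2)

(3, -2)


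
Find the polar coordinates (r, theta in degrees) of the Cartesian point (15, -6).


r = sqrt(15^2 + (-6)^2) = 16.1555
theta = atan2(-6, 15) = 338.1986 degrees

r = 16.1555, theta = 338.1986 degrees


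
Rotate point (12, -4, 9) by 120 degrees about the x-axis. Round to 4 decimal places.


x' = 12
y' = -4*cos(120) - 9*sin(120) = -5.7942
z' = -4*sin(120) + 9*cos(120) = -7.9641

(12, -5.7942, -7.9641)


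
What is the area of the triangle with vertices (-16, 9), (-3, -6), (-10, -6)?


Area = |x1(y2-y3) + x2(y3-y1) + x3(y1-y2)| / 2
= |-16*(-6--6) + -3*(-6-9) + -10*(9--6)| / 2
= 52.5

52.5


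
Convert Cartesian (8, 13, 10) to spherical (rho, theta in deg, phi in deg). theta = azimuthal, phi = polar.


rho = sqrt(8^2 + 13^2 + 10^2) = 18.2483
theta = atan2(13, 8) = 58.3925 deg
phi = acos(10/18.2483) = 56.7703 deg

rho = 18.2483, theta = 58.3925 deg, phi = 56.7703 deg


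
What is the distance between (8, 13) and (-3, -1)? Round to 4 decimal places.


d = sqrt((-3-8)^2 + (-1-13)^2) = 17.8045

17.8045


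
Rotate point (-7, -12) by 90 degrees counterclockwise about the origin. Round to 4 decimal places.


x' = -7*cos(90) - -12*sin(90) = 12
y' = -7*sin(90) + -12*cos(90) = -7

(12, -7)


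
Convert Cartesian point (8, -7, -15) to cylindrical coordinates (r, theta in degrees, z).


r = sqrt(8^2 + (-7)^2) = 10.6301
theta = atan2(-7, 8) = 318.8141 deg
z = -15

r = 10.6301, theta = 318.8141 deg, z = -15


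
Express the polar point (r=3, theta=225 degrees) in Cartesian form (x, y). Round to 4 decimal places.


x = 3 * cos(225) = -2.1213
y = 3 * sin(225) = -2.1213

(-2.1213, -2.1213)


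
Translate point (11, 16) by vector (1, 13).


Translation: (x+dx, y+dy) = (11+1, 16+13) = (12, 29)

(12, 29)


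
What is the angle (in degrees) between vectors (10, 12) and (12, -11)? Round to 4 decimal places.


dot = 10*12 + 12*-11 = -12
|u| = 15.6205, |v| = 16.2788
cos(angle) = -0.0472
angle = 92.7049 degrees

92.7049 degrees


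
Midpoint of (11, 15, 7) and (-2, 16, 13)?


Midpoint = ((11+-2)/2, (15+16)/2, (7+13)/2) = (4.5, 15.5, 10)

(4.5, 15.5, 10)


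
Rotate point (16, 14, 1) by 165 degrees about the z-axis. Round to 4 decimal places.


x' = 16*cos(165) - 14*sin(165) = -19.0783
y' = 16*sin(165) + 14*cos(165) = -9.3819
z' = 1

(-19.0783, -9.3819, 1)


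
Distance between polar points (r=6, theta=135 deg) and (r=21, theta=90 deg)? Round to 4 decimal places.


d = sqrt(r1^2 + r2^2 - 2*r1*r2*cos(t2-t1))
d = sqrt(6^2 + 21^2 - 2*6*21*cos(90-135)) = 17.2861

17.2861


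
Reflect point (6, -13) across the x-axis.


Reflection across x-axis: (x, y) -> (x, -y)
(6, -13) -> (6, 13)

(6, 13)


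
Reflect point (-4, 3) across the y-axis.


Reflection across y-axis: (x, y) -> (-x, y)
(-4, 3) -> (4, 3)

(4, 3)


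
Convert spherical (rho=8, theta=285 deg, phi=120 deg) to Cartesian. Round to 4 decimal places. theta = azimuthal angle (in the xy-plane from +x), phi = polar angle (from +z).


x = 8 * sin(120) * cos(285) = 1.7932
y = 8 * sin(120) * sin(285) = -6.6921
z = 8 * cos(120) = -4

(1.7932, -6.6921, -4)


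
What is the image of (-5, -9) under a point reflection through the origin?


Reflection through origin: (x, y) -> (-x, -y)
(-5, -9) -> (5, 9)

(5, 9)


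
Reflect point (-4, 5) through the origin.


Reflection through origin: (x, y) -> (-x, -y)
(-4, 5) -> (4, -5)

(4, -5)


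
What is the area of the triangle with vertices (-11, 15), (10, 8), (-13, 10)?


Area = |x1(y2-y3) + x2(y3-y1) + x3(y1-y2)| / 2
= |-11*(8-10) + 10*(10-15) + -13*(15-8)| / 2
= 59.5

59.5


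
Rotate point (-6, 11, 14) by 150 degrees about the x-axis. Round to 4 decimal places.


x' = -6
y' = 11*cos(150) - 14*sin(150) = -16.5263
z' = 11*sin(150) + 14*cos(150) = -6.6244

(-6, -16.5263, -6.6244)


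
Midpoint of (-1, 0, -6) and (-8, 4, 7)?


Midpoint = ((-1+-8)/2, (0+4)/2, (-6+7)/2) = (-4.5, 2, 0.5)

(-4.5, 2, 0.5)


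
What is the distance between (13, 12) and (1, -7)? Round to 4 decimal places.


d = sqrt((1-13)^2 + (-7-12)^2) = 22.4722

22.4722


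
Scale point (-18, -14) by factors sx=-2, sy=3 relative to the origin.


Scaling: (x*sx, y*sy) = (-18*-2, -14*3) = (36, -42)

(36, -42)


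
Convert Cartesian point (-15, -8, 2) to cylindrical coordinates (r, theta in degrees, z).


r = sqrt((-15)^2 + (-8)^2) = 17
theta = atan2(-8, -15) = 208.0725 deg
z = 2

r = 17, theta = 208.0725 deg, z = 2


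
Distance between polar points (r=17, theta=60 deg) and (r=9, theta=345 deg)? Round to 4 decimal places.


d = sqrt(r1^2 + r2^2 - 2*r1*r2*cos(t2-t1))
d = sqrt(17^2 + 9^2 - 2*17*9*cos(345-60)) = 17.0529

17.0529


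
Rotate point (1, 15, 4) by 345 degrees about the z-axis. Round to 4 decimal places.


x' = 1*cos(345) - 15*sin(345) = 4.8482
y' = 1*sin(345) + 15*cos(345) = 14.2301
z' = 4

(4.8482, 14.2301, 4)


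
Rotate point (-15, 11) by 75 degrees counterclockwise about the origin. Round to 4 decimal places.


x' = -15*cos(75) - 11*sin(75) = -14.5075
y' = -15*sin(75) + 11*cos(75) = -11.6419

(-14.5075, -11.6419)


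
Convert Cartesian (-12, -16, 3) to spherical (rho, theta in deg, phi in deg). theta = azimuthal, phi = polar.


rho = sqrt((-12)^2 + (-16)^2 + 3^2) = 20.2237
theta = atan2(-16, -12) = 233.1301 deg
phi = acos(3/20.2237) = 81.4692 deg

rho = 20.2237, theta = 233.1301 deg, phi = 81.4692 deg


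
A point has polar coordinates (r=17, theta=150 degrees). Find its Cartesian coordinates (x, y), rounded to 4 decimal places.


x = 17 * cos(150) = -14.7224
y = 17 * sin(150) = 8.5

(-14.7224, 8.5)


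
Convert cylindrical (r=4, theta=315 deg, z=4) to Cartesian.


x = 4 * cos(315) = 2.8284
y = 4 * sin(315) = -2.8284
z = 4

(2.8284, -2.8284, 4)


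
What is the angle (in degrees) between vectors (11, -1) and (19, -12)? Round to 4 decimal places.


dot = 11*19 + -1*-12 = 221
|u| = 11.0454, |v| = 22.4722
cos(angle) = 0.8904
angle = 27.0812 degrees

27.0812 degrees


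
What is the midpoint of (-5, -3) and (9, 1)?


Midpoint = ((-5+9)/2, (-3+1)/2) = (2, -1)

(2, -1)


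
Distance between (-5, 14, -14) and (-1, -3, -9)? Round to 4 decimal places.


d = sqrt((-1--5)^2 + (-3-14)^2 + (-9--14)^2) = 18.1659

18.1659


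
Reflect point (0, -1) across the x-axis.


Reflection across x-axis: (x, y) -> (x, -y)
(0, -1) -> (0, 1)

(0, 1)


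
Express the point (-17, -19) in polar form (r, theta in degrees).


r = sqrt((-17)^2 + (-19)^2) = 25.4951
theta = atan2(-19, -17) = 228.1798 degrees

r = 25.4951, theta = 228.1798 degrees


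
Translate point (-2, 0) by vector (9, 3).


Translation: (x+dx, y+dy) = (-2+9, 0+3) = (7, 3)

(7, 3)


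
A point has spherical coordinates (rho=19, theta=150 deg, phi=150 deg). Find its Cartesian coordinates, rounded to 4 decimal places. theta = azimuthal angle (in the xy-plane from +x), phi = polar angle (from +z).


x = 19 * sin(150) * cos(150) = -8.2272
y = 19 * sin(150) * sin(150) = 4.75
z = 19 * cos(150) = -16.4545

(-8.2272, 4.75, -16.4545)


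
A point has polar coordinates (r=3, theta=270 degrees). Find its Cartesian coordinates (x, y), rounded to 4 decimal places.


x = 3 * cos(270) = 0
y = 3 * sin(270) = -3

(0, -3)


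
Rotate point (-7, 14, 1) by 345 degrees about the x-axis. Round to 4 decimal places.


x' = -7
y' = 14*cos(345) - 1*sin(345) = 13.7818
z' = 14*sin(345) + 1*cos(345) = -2.6575

(-7, 13.7818, -2.6575)


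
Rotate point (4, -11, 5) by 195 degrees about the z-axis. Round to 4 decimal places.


x' = 4*cos(195) - -11*sin(195) = -6.7107
y' = 4*sin(195) + -11*cos(195) = 9.5899
z' = 5

(-6.7107, 9.5899, 5)


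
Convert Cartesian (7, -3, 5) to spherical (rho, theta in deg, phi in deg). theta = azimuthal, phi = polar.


rho = sqrt(7^2 + (-3)^2 + 5^2) = 9.1104
theta = atan2(-3, 7) = 336.8014 deg
phi = acos(5/9.1104) = 56.7138 deg

rho = 9.1104, theta = 336.8014 deg, phi = 56.7138 deg


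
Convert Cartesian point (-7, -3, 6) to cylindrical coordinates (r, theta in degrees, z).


r = sqrt((-7)^2 + (-3)^2) = 7.6158
theta = atan2(-3, -7) = 203.1986 deg
z = 6

r = 7.6158, theta = 203.1986 deg, z = 6


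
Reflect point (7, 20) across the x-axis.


Reflection across x-axis: (x, y) -> (x, -y)
(7, 20) -> (7, -20)

(7, -20)


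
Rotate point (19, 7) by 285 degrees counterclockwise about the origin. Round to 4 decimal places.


x' = 19*cos(285) - 7*sin(285) = 11.679
y' = 19*sin(285) + 7*cos(285) = -16.5409

(11.679, -16.5409)


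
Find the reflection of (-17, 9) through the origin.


Reflection through origin: (x, y) -> (-x, -y)
(-17, 9) -> (17, -9)

(17, -9)


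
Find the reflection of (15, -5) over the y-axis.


Reflection across y-axis: (x, y) -> (-x, y)
(15, -5) -> (-15, -5)

(-15, -5)


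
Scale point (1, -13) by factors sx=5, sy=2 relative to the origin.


Scaling: (x*sx, y*sy) = (1*5, -13*2) = (5, -26)

(5, -26)


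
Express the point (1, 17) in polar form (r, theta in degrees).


r = sqrt(1^2 + 17^2) = 17.0294
theta = atan2(17, 1) = 86.6335 degrees

r = 17.0294, theta = 86.6335 degrees


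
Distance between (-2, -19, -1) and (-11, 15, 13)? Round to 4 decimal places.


d = sqrt((-11--2)^2 + (15--19)^2 + (13--1)^2) = 37.855

37.855


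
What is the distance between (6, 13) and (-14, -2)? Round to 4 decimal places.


d = sqrt((-14-6)^2 + (-2-13)^2) = 25

25


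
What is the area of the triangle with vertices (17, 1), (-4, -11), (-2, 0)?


Area = |x1(y2-y3) + x2(y3-y1) + x3(y1-y2)| / 2
= |17*(-11-0) + -4*(0-1) + -2*(1--11)| / 2
= 103.5

103.5


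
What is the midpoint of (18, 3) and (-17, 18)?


Midpoint = ((18+-17)/2, (3+18)/2) = (0.5, 10.5)

(0.5, 10.5)


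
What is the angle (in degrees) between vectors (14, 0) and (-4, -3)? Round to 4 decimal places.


dot = 14*-4 + 0*-3 = -56
|u| = 14, |v| = 5
cos(angle) = -0.8
angle = 143.1301 degrees

143.1301 degrees


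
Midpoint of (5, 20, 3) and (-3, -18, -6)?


Midpoint = ((5+-3)/2, (20+-18)/2, (3+-6)/2) = (1, 1, -1.5)

(1, 1, -1.5)


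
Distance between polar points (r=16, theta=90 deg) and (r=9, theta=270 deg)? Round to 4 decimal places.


d = sqrt(r1^2 + r2^2 - 2*r1*r2*cos(t2-t1))
d = sqrt(16^2 + 9^2 - 2*16*9*cos(270-90)) = 25

25


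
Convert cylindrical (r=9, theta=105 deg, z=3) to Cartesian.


x = 9 * cos(105) = -2.3294
y = 9 * sin(105) = 8.6933
z = 3

(-2.3294, 8.6933, 3)


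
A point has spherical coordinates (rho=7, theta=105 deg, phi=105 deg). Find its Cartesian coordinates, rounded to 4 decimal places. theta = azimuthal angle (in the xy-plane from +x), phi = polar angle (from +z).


x = 7 * sin(105) * cos(105) = -1.75
y = 7 * sin(105) * sin(105) = 6.5311
z = 7 * cos(105) = -1.8117

(-1.75, 6.5311, -1.8117)


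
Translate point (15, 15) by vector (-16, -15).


Translation: (x+dx, y+dy) = (15+-16, 15+-15) = (-1, 0)

(-1, 0)


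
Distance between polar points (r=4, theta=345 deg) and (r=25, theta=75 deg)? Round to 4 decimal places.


d = sqrt(r1^2 + r2^2 - 2*r1*r2*cos(t2-t1))
d = sqrt(4^2 + 25^2 - 2*4*25*cos(75-345)) = 25.318

25.318


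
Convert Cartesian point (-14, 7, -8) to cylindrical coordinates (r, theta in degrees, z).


r = sqrt((-14)^2 + 7^2) = 15.6525
theta = atan2(7, -14) = 153.4349 deg
z = -8

r = 15.6525, theta = 153.4349 deg, z = -8


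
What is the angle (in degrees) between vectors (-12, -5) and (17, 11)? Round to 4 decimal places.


dot = -12*17 + -5*11 = -259
|u| = 13, |v| = 20.2485
cos(angle) = -0.9839
angle = 169.7146 degrees

169.7146 degrees


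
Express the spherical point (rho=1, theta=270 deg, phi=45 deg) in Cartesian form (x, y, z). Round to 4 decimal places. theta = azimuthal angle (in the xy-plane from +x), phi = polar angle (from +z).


x = 1 * sin(45) * cos(270) = 0
y = 1 * sin(45) * sin(270) = -0.7071
z = 1 * cos(45) = 0.7071

(0, -0.7071, 0.7071)


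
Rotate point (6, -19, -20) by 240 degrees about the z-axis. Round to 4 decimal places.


x' = 6*cos(240) - -19*sin(240) = -19.4545
y' = 6*sin(240) + -19*cos(240) = 4.3038
z' = -20

(-19.4545, 4.3038, -20)


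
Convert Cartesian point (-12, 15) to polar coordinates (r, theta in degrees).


r = sqrt((-12)^2 + 15^2) = 19.2094
theta = atan2(15, -12) = 128.6598 degrees

r = 19.2094, theta = 128.6598 degrees


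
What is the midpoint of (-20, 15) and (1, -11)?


Midpoint = ((-20+1)/2, (15+-11)/2) = (-9.5, 2)

(-9.5, 2)


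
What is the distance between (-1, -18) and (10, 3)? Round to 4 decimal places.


d = sqrt((10--1)^2 + (3--18)^2) = 23.7065

23.7065


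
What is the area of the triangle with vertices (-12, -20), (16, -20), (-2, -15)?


Area = |x1(y2-y3) + x2(y3-y1) + x3(y1-y2)| / 2
= |-12*(-20--15) + 16*(-15--20) + -2*(-20--20)| / 2
= 70

70


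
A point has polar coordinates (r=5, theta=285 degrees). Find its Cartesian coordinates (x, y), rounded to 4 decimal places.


x = 5 * cos(285) = 1.2941
y = 5 * sin(285) = -4.8296

(1.2941, -4.8296)


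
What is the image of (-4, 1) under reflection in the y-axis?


Reflection across y-axis: (x, y) -> (-x, y)
(-4, 1) -> (4, 1)

(4, 1)


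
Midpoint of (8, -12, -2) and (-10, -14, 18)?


Midpoint = ((8+-10)/2, (-12+-14)/2, (-2+18)/2) = (-1, -13, 8)

(-1, -13, 8)


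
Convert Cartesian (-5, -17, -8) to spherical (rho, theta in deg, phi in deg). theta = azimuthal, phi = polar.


rho = sqrt((-5)^2 + (-17)^2 + (-8)^2) = 19.4422
theta = atan2(-17, -5) = 253.6105 deg
phi = acos(-8/19.4422) = 114.2976 deg

rho = 19.4422, theta = 253.6105 deg, phi = 114.2976 deg


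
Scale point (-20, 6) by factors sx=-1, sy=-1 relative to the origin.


Scaling: (x*sx, y*sy) = (-20*-1, 6*-1) = (20, -6)

(20, -6)


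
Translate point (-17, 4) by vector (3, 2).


Translation: (x+dx, y+dy) = (-17+3, 4+2) = (-14, 6)

(-14, 6)


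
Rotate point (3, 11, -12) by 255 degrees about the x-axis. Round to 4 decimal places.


x' = 3
y' = 11*cos(255) - -12*sin(255) = -14.4381
z' = 11*sin(255) + -12*cos(255) = -7.5194

(3, -14.4381, -7.5194)


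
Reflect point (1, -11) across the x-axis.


Reflection across x-axis: (x, y) -> (x, -y)
(1, -11) -> (1, 11)

(1, 11)


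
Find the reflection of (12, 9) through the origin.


Reflection through origin: (x, y) -> (-x, -y)
(12, 9) -> (-12, -9)

(-12, -9)


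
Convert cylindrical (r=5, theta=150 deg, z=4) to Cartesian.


x = 5 * cos(150) = -4.3301
y = 5 * sin(150) = 2.5
z = 4

(-4.3301, 2.5, 4)


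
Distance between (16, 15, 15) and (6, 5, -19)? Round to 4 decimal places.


d = sqrt((6-16)^2 + (5-15)^2 + (-19-15)^2) = 36.8239

36.8239


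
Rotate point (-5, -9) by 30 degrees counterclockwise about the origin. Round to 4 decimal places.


x' = -5*cos(30) - -9*sin(30) = 0.1699
y' = -5*sin(30) + -9*cos(30) = -10.2942

(0.1699, -10.2942)


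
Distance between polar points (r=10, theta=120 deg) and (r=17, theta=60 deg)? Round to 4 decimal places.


d = sqrt(r1^2 + r2^2 - 2*r1*r2*cos(t2-t1))
d = sqrt(10^2 + 17^2 - 2*10*17*cos(60-120)) = 14.7986

14.7986


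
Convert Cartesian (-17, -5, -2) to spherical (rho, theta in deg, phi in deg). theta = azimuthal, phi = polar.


rho = sqrt((-17)^2 + (-5)^2 + (-2)^2) = 17.8326
theta = atan2(-5, -17) = 196.3895 deg
phi = acos(-2/17.8326) = 96.4395 deg

rho = 17.8326, theta = 196.3895 deg, phi = 96.4395 deg


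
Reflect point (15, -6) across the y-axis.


Reflection across y-axis: (x, y) -> (-x, y)
(15, -6) -> (-15, -6)

(-15, -6)


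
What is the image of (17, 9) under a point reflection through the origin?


Reflection through origin: (x, y) -> (-x, -y)
(17, 9) -> (-17, -9)

(-17, -9)


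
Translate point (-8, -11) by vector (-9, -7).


Translation: (x+dx, y+dy) = (-8+-9, -11+-7) = (-17, -18)

(-17, -18)


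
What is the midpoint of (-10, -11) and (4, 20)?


Midpoint = ((-10+4)/2, (-11+20)/2) = (-3, 4.5)

(-3, 4.5)


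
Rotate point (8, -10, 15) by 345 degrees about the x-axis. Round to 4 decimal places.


x' = 8
y' = -10*cos(345) - 15*sin(345) = -5.777
z' = -10*sin(345) + 15*cos(345) = 17.0771

(8, -5.777, 17.0771)


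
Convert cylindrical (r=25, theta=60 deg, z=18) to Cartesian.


x = 25 * cos(60) = 12.5
y = 25 * sin(60) = 21.6506
z = 18

(12.5, 21.6506, 18)


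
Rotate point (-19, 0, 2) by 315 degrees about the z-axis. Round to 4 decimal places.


x' = -19*cos(315) - 0*sin(315) = -13.435
y' = -19*sin(315) + 0*cos(315) = 13.435
z' = 2

(-13.435, 13.435, 2)


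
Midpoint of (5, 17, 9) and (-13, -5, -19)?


Midpoint = ((5+-13)/2, (17+-5)/2, (9+-19)/2) = (-4, 6, -5)

(-4, 6, -5)


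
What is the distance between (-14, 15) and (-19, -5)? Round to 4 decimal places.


d = sqrt((-19--14)^2 + (-5-15)^2) = 20.6155

20.6155


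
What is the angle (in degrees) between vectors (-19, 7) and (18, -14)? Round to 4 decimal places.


dot = -19*18 + 7*-14 = -440
|u| = 20.2485, |v| = 22.8035
cos(angle) = -0.9529
angle = 162.3499 degrees

162.3499 degrees


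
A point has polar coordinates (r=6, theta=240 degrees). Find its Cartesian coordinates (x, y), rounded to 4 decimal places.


x = 6 * cos(240) = -3
y = 6 * sin(240) = -5.1962

(-3, -5.1962)


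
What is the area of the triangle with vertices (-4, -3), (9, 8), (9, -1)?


Area = |x1(y2-y3) + x2(y3-y1) + x3(y1-y2)| / 2
= |-4*(8--1) + 9*(-1--3) + 9*(-3-8)| / 2
= 58.5

58.5


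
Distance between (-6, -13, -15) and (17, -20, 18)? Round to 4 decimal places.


d = sqrt((17--6)^2 + (-20--13)^2 + (18--15)^2) = 40.8289

40.8289


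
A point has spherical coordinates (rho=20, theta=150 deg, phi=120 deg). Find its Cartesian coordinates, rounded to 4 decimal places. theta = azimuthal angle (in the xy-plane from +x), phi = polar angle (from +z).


x = 20 * sin(120) * cos(150) = -15
y = 20 * sin(120) * sin(150) = 8.6603
z = 20 * cos(120) = -10

(-15, 8.6603, -10)


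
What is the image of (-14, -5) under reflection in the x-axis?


Reflection across x-axis: (x, y) -> (x, -y)
(-14, -5) -> (-14, 5)

(-14, 5)


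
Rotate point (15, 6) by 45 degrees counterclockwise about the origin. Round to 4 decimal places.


x' = 15*cos(45) - 6*sin(45) = 6.364
y' = 15*sin(45) + 6*cos(45) = 14.8492

(6.364, 14.8492)


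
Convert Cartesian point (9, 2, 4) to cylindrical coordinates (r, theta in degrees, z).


r = sqrt(9^2 + 2^2) = 9.2195
theta = atan2(2, 9) = 12.5288 deg
z = 4

r = 9.2195, theta = 12.5288 deg, z = 4


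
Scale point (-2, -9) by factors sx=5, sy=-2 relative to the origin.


Scaling: (x*sx, y*sy) = (-2*5, -9*-2) = (-10, 18)

(-10, 18)


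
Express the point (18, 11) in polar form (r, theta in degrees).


r = sqrt(18^2 + 11^2) = 21.095
theta = atan2(11, 18) = 31.4296 degrees

r = 21.095, theta = 31.4296 degrees


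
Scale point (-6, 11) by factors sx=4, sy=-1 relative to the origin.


Scaling: (x*sx, y*sy) = (-6*4, 11*-1) = (-24, -11)

(-24, -11)


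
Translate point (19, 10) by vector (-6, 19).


Translation: (x+dx, y+dy) = (19+-6, 10+19) = (13, 29)

(13, 29)


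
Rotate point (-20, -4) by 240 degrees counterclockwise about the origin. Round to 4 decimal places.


x' = -20*cos(240) - -4*sin(240) = 6.5359
y' = -20*sin(240) + -4*cos(240) = 19.3205

(6.5359, 19.3205)


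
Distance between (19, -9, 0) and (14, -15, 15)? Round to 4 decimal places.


d = sqrt((14-19)^2 + (-15--9)^2 + (15-0)^2) = 16.9115

16.9115


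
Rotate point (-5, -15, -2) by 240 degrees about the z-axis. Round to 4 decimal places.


x' = -5*cos(240) - -15*sin(240) = -10.4904
y' = -5*sin(240) + -15*cos(240) = 11.8301
z' = -2

(-10.4904, 11.8301, -2)


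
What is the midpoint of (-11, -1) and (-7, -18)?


Midpoint = ((-11+-7)/2, (-1+-18)/2) = (-9, -9.5)

(-9, -9.5)


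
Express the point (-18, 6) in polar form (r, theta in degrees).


r = sqrt((-18)^2 + 6^2) = 18.9737
theta = atan2(6, -18) = 161.5651 degrees

r = 18.9737, theta = 161.5651 degrees


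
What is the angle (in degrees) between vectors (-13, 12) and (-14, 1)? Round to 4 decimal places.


dot = -13*-14 + 12*1 = 194
|u| = 17.6918, |v| = 14.0357
cos(angle) = 0.7813
angle = 38.6238 degrees

38.6238 degrees


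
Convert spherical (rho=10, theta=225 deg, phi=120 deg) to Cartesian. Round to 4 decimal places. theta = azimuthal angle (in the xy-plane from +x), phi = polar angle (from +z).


x = 10 * sin(120) * cos(225) = -6.1237
y = 10 * sin(120) * sin(225) = -6.1237
z = 10 * cos(120) = -5

(-6.1237, -6.1237, -5)


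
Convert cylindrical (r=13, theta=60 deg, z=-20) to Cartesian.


x = 13 * cos(60) = 6.5
y = 13 * sin(60) = 11.2583
z = -20

(6.5, 11.2583, -20)


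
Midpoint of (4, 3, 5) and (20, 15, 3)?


Midpoint = ((4+20)/2, (3+15)/2, (5+3)/2) = (12, 9, 4)

(12, 9, 4)


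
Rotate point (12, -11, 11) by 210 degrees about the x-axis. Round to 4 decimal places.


x' = 12
y' = -11*cos(210) - 11*sin(210) = 15.0263
z' = -11*sin(210) + 11*cos(210) = -4.0263

(12, 15.0263, -4.0263)


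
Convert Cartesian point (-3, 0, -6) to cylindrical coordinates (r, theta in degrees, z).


r = sqrt((-3)^2 + 0^2) = 3
theta = atan2(0, -3) = 180 deg
z = -6

r = 3, theta = 180 deg, z = -6


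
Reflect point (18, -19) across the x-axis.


Reflection across x-axis: (x, y) -> (x, -y)
(18, -19) -> (18, 19)

(18, 19)


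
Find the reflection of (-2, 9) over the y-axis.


Reflection across y-axis: (x, y) -> (-x, y)
(-2, 9) -> (2, 9)

(2, 9)


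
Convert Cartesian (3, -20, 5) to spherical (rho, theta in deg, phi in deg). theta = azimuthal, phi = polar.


rho = sqrt(3^2 + (-20)^2 + 5^2) = 20.8327
theta = atan2(-20, 3) = 278.5308 deg
phi = acos(5/20.8327) = 76.113 deg

rho = 20.8327, theta = 278.5308 deg, phi = 76.113 deg


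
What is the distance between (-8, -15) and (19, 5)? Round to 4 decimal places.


d = sqrt((19--8)^2 + (5--15)^2) = 33.6006

33.6006


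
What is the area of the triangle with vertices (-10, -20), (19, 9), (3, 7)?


Area = |x1(y2-y3) + x2(y3-y1) + x3(y1-y2)| / 2
= |-10*(9-7) + 19*(7--20) + 3*(-20-9)| / 2
= 203

203


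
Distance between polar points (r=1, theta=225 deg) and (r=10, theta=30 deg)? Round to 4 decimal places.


d = sqrt(r1^2 + r2^2 - 2*r1*r2*cos(t2-t1))
d = sqrt(1^2 + 10^2 - 2*1*10*cos(30-225)) = 10.969

10.969


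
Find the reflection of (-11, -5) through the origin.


Reflection through origin: (x, y) -> (-x, -y)
(-11, -5) -> (11, 5)

(11, 5)


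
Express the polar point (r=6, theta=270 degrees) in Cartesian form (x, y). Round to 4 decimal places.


x = 6 * cos(270) = 0
y = 6 * sin(270) = -6

(0, -6)


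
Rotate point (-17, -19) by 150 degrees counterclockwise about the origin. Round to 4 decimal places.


x' = -17*cos(150) - -19*sin(150) = 24.2224
y' = -17*sin(150) + -19*cos(150) = 7.9545

(24.2224, 7.9545)


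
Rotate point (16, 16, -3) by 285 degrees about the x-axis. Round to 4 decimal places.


x' = 16
y' = 16*cos(285) - -3*sin(285) = 1.2433
z' = 16*sin(285) + -3*cos(285) = -16.2313

(16, 1.2433, -16.2313)


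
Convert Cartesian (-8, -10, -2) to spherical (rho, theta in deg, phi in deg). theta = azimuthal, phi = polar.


rho = sqrt((-8)^2 + (-10)^2 + (-2)^2) = 12.9615
theta = atan2(-10, -8) = 231.3402 deg
phi = acos(-2/12.9615) = 98.8764 deg

rho = 12.9615, theta = 231.3402 deg, phi = 98.8764 deg


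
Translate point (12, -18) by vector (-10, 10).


Translation: (x+dx, y+dy) = (12+-10, -18+10) = (2, -8)

(2, -8)


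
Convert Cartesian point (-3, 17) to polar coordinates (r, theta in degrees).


r = sqrt((-3)^2 + 17^2) = 17.2627
theta = atan2(17, -3) = 100.008 degrees

r = 17.2627, theta = 100.008 degrees


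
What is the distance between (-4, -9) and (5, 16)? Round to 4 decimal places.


d = sqrt((5--4)^2 + (16--9)^2) = 26.5707

26.5707
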